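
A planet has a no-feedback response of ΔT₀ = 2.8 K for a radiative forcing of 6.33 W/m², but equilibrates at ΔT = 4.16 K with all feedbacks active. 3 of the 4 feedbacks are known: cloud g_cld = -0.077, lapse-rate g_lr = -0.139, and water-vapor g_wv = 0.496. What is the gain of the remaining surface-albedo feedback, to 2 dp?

Amplification A = ΔT/ΔT₀ = 4.16/2.8 = 1.486.
Total gain g = 1 − 1/A = 1 − 1/1.486 = 0.3271.
Known gains sum to -0.077 − 0.139 + 0.496 = 0.28.
g_alb = 0.3271 − 0.28 = 0.05.

0.05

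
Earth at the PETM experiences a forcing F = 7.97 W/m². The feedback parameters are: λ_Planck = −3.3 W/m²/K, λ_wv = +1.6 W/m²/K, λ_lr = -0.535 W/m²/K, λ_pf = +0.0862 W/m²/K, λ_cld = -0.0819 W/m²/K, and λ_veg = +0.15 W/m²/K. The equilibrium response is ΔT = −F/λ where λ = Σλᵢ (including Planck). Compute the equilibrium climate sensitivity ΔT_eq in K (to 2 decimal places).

3.83 K

Net feedback parameter λ = (−3.3) + (+1.6) + (-0.535) + (+0.0862) + (-0.0819) + (+0.15) = -2.0807 W/m²/K.
ΔT = −F/λ = −7.97/(-2.0807) = 3.83 K.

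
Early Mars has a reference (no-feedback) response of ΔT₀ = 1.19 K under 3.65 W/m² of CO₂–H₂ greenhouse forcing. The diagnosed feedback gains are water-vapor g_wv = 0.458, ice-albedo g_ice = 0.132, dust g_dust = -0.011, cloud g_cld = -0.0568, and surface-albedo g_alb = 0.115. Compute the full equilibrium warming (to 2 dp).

3.28 K

Total gain g = 0.458 + 0.132 − 0.011 − 0.0568 + 0.115 = 0.6372.
Amplification A = 1/(1 − 0.6372) = 2.756.
ΔT = 1.19 × 2.756 = 3.28 K.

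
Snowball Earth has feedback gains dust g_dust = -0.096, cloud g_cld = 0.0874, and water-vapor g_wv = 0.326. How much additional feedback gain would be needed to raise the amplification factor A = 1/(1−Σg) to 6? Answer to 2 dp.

Current total gain = 0.3174.
Target gain for A = 6: g* = 1 − 1/6 = 0.8333.
Additional gain needed = 0.8333 − 0.3174 = 0.52.

0.52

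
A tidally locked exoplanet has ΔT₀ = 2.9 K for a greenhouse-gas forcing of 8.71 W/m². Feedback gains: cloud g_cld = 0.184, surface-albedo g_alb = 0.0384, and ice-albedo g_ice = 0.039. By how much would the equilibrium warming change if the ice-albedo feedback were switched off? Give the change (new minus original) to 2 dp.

Original: g = 0.2614, ΔT = 2.9/(1−0.2614) = 3.9263 K.
Without ice-albedo: g' = 0.2224, ΔT' = 2.9/(1−0.2224) = 3.7294 K.
Change = 3.7294 − 3.9263 = -0.20 K.

-0.20 K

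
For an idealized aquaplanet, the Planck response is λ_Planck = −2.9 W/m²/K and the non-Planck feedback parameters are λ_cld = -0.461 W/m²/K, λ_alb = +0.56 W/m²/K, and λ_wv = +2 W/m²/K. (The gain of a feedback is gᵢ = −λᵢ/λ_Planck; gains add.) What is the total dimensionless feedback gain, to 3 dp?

Convert to gains: g_cld = -0.461/2.9 = -0.159; g_alb = 0.56/2.9 = 0.1931; g_wv = 2/2.9 = 0.6897.
Total gain g = 0.7238.

0.724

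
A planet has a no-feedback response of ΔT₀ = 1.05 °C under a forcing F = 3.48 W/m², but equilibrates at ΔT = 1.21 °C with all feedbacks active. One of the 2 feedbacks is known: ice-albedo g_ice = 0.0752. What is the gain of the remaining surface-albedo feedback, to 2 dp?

Amplification A = ΔT/ΔT₀ = 1.21/1.05 = 1.152.
Total gain g = 1 − 1/A = 1 − 1/1.152 = 0.1319.
The known gain is 0.0752.
g_alb = 0.1319 − 0.0752 = 0.06.

0.06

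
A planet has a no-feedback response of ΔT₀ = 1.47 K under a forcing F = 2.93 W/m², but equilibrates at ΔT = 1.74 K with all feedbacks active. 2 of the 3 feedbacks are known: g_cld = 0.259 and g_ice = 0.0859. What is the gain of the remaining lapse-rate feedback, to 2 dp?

Amplification A = ΔT/ΔT₀ = 1.74/1.47 = 1.184.
Total gain g = 1 − 1/A = 1 − 1/1.184 = 0.1554.
Known gains sum to 0.259 + 0.0859 = 0.3449.
g_lr = 0.1554 − 0.3449 = -0.19.

-0.19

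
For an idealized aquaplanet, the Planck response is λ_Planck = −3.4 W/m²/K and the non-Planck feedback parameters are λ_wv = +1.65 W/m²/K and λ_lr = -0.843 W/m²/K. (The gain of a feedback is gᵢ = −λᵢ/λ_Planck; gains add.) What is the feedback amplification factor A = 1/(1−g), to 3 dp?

1.311

Convert to gains: g_wv = 1.65/3.4 = 0.4853; g_lr = -0.843/3.4 = -0.2479.
Total gain g = 0.2374.
A = 1/(1 − 0.2374) = 1.311.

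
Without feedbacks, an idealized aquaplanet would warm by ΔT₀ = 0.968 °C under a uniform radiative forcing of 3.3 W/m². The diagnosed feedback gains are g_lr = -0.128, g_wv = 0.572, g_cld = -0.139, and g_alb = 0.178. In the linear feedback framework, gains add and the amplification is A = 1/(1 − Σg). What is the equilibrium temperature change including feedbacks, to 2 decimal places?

1.87 °C

Total gain g = -0.128 + 0.572 − 0.139 + 0.178 = 0.483.
Amplification A = 1/(1 − 0.483) = 1.934.
ΔT = 0.968 × 1.934 = 1.87 °C.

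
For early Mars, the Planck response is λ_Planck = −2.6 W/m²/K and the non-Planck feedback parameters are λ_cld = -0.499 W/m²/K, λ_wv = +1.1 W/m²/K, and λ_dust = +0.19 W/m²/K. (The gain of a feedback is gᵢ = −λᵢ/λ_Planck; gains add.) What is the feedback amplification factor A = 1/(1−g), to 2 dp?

Convert to gains: g_cld = -0.499/2.6 = -0.1919; g_wv = 1.1/2.6 = 0.4231; g_dust = 0.19/2.6 = 0.07308.
Total gain g = 0.30428.
A = 1/(1 − 0.30428) = 1.44.

1.44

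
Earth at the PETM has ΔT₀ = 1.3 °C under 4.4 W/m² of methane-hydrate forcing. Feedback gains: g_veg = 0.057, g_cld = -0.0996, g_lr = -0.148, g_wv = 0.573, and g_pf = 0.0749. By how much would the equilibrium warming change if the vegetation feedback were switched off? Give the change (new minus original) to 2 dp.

-0.23 °C

Original: g = 0.4573, ΔT = 1.3/(1−0.4573) = 2.3954 °C.
Without vegetation: g' = 0.4003, ΔT' = 1.3/(1−0.4003) = 2.1678 °C.
Change = 2.1678 − 2.3954 = -0.23 °C.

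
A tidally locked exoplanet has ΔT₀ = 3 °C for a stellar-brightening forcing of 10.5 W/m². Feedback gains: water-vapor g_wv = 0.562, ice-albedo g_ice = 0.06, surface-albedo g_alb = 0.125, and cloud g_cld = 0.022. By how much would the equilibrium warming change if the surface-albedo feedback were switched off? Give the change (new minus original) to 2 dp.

-4.56 °C

Original: g = 0.769, ΔT = 3/(1−0.769) = 12.9870 °C.
Without surface-albedo: g' = 0.644, ΔT' = 3/(1−0.644) = 8.4270 °C.
Change = 8.4270 − 12.9870 = -4.56 °C.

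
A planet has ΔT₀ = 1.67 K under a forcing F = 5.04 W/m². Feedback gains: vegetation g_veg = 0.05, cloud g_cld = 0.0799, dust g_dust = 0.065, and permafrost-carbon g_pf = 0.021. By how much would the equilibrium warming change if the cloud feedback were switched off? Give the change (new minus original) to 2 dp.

Original: g = 0.2159, ΔT = 1.67/(1−0.2159) = 2.1298 K.
Without cloud: g' = 0.136, ΔT' = 1.67/(1−0.136) = 1.9329 K.
Change = 1.9329 − 2.1298 = -0.20 K.

-0.20 K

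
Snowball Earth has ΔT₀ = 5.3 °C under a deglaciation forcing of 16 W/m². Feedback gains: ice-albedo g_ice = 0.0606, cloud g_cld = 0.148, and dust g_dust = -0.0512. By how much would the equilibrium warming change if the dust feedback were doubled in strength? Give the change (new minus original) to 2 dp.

Original: g = 0.1574, ΔT = 5.3/(1−0.1574) = 6.2901 °C.
With doubled dust: g' = 0.1062, ΔT' = 5.3/(1−0.1062) = 5.9297 °C.
Change = 5.9297 − 6.2901 = -0.36 °C.

-0.36 °C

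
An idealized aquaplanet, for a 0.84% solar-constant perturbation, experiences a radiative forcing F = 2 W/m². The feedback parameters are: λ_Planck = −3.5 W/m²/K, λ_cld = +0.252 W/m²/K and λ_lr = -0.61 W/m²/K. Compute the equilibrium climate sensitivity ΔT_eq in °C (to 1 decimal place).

Net feedback parameter λ = (−3.5) + (+0.252) + (-0.61) = -3.858 W/m²/K.
ΔT = −F/λ = −2/(-3.858) = 0.5 °C.

0.5 °C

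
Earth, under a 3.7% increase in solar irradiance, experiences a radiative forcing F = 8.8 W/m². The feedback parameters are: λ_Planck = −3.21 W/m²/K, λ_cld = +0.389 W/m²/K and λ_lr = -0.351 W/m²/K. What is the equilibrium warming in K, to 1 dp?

2.8 K

Net feedback parameter λ = (−3.21) + (+0.389) + (-0.351) = -3.172 W/m²/K.
ΔT = −F/λ = −8.8/(-3.172) = 2.8 K.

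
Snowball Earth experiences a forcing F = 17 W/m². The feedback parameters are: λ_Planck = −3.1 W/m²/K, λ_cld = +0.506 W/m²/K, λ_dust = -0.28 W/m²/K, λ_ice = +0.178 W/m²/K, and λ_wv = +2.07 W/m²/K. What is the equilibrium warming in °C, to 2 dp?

27.16 °C

Net feedback parameter λ = (−3.1) + (+0.506) + (-0.28) + (+0.178) + (+2.07) = -0.626 W/m²/K.
ΔT = −F/λ = −17/(-0.626) = 27.16 °C.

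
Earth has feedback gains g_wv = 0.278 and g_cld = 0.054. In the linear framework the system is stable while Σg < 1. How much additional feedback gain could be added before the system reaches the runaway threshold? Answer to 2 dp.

Current total gain = 0.278 + 0.054 = 0.332.
Margin to runaway = 1 − 0.332 = 0.67.

0.67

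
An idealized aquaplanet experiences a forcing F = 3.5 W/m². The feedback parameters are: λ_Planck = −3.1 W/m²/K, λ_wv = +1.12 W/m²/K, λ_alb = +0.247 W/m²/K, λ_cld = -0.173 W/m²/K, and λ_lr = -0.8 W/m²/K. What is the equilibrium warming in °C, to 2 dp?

Net feedback parameter λ = (−3.1) + (+1.12) + (+0.247) + (-0.173) + (-0.8) = -2.706 W/m²/K.
ΔT = −F/λ = −3.5/(-2.706) = 1.29 °C.

1.29 °C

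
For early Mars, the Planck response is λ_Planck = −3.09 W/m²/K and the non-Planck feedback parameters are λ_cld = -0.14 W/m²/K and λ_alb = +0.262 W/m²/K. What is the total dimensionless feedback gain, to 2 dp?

0.04

Convert to gains: g_cld = -0.14/3.09 = -0.04531; g_alb = 0.262/3.09 = 0.08479.
Total gain g = 0.03948.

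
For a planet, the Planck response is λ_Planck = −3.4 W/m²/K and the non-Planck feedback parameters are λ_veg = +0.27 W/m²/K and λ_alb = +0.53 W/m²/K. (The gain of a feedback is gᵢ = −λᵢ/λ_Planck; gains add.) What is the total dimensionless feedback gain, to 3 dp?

Convert to gains: g_veg = 0.27/3.4 = 0.07941; g_alb = 0.53/3.4 = 0.1559.
Total gain g = 0.23531.

0.235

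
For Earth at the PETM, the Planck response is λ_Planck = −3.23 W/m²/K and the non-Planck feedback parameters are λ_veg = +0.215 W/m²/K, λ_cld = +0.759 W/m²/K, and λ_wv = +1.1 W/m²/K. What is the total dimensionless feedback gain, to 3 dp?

Convert to gains: g_veg = 0.215/3.23 = 0.06656; g_cld = 0.759/3.23 = 0.235; g_wv = 1.1/3.23 = 0.3406.
Total gain g = 0.64216.

0.642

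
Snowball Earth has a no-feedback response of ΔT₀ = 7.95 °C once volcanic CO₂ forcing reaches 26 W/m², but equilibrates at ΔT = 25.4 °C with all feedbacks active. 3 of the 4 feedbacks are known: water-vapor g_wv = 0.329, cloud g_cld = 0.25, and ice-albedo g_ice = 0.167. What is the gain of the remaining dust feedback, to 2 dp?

-0.06

Amplification A = ΔT/ΔT₀ = 25.4/7.95 = 3.195.
Total gain g = 1 − 1/A = 1 − 1/3.195 = 0.687.
Known gains sum to 0.329 + 0.25 + 0.167 = 0.746.
g_dust = 0.687 − 0.746 = -0.06.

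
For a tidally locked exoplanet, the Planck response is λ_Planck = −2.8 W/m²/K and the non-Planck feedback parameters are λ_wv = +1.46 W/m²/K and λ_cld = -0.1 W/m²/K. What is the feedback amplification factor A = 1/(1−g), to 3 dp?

1.944

Convert to gains: g_wv = 1.46/2.8 = 0.5214; g_cld = -0.1/2.8 = -0.03571.
Total gain g = 0.48569.
A = 1/(1 − 0.48569) = 1.944.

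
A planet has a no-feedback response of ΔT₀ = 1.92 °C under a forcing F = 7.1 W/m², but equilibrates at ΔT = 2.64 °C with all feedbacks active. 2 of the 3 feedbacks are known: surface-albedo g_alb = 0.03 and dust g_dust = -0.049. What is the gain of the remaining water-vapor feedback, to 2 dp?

0.29

Amplification A = ΔT/ΔT₀ = 2.64/1.92 = 1.375.
Total gain g = 1 − 1/A = 1 − 1/1.375 = 0.2727.
Known gains sum to 0.03 − 0.049 = -0.019.
g_wv = 0.2727 + 0.019 = 0.29.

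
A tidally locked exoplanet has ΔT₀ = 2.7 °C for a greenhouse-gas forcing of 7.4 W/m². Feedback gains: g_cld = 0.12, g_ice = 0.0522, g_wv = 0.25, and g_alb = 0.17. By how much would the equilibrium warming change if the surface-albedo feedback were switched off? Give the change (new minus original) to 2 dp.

Original: g = 0.5922, ΔT = 2.7/(1−0.5922) = 6.6209 °C.
Without surface-albedo: g' = 0.4222, ΔT' = 2.7/(1−0.4222) = 4.6729 °C.
Change = 4.6729 − 6.6209 = -1.95 °C.

-1.95 °C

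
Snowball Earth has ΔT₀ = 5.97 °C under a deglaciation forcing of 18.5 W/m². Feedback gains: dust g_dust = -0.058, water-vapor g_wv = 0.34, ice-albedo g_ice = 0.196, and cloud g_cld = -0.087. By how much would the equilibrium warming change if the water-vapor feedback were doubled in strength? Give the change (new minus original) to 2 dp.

Original: g = 0.391, ΔT = 5.97/(1−0.391) = 9.8030 °C.
With doubled water-vapor: g' = 0.731, ΔT' = 5.97/(1−0.731) = 22.1933 °C.
Change = 22.1933 − 9.8030 = 12.39 °C.

12.39 °C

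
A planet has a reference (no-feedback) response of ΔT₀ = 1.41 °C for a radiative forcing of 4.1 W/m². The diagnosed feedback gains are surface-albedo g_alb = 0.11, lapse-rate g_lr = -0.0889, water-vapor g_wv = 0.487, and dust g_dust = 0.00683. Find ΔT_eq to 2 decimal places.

2.91 °C

Total gain g = 0.11 − 0.0889 + 0.487 + 0.00683 = 0.51493.
Amplification A = 1/(1 − 0.51493) = 2.062.
ΔT = 1.41 × 2.062 = 2.91 °C.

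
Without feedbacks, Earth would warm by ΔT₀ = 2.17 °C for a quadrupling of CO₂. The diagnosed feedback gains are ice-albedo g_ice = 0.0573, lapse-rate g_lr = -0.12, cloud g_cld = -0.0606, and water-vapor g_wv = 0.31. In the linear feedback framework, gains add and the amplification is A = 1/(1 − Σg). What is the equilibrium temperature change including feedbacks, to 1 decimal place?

Total gain g = 0.0573 − 0.12 − 0.0606 + 0.31 = 0.1867.
Amplification A = 1/(1 − 0.1867) = 1.23.
ΔT = 2.17 × 1.23 = 2.7 °C.

2.7 °C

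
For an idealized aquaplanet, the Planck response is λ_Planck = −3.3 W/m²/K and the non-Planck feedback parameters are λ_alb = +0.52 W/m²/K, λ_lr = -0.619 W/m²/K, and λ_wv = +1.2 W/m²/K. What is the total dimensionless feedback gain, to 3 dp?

Convert to gains: g_alb = 0.52/3.3 = 0.1576; g_lr = -0.619/3.3 = -0.1876; g_wv = 1.2/3.3 = 0.3636.
Total gain g = 0.3336.

0.334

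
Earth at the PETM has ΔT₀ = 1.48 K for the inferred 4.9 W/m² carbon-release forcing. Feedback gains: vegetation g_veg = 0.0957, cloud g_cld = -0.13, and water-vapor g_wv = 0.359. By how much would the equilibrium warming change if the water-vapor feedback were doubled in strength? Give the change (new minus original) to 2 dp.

Original: g = 0.3247, ΔT = 1.48/(1−0.3247) = 2.1916 K.
With doubled water-vapor: g' = 0.6837, ΔT' = 1.48/(1−0.6837) = 4.6791 K.
Change = 4.6791 − 2.1916 = 2.49 K.

2.49 K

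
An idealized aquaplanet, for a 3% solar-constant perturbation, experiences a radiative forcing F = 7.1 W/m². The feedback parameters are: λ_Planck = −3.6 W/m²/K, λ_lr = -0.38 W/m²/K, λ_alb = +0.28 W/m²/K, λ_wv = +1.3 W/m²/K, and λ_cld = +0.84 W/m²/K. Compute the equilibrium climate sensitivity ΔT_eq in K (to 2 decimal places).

4.55 K

Net feedback parameter λ = (−3.6) + (-0.38) + (+0.28) + (+1.3) + (+0.84) = -1.56 W/m²/K.
ΔT = −F/λ = −7.1/(-1.56) = 4.55 K.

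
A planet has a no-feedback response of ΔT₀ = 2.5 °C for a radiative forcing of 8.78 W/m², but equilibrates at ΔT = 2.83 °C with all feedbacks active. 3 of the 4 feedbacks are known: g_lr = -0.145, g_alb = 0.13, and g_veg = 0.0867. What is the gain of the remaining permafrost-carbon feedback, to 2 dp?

Amplification A = ΔT/ΔT₀ = 2.83/2.5 = 1.132.
Total gain g = 1 − 1/A = 1 − 1/1.132 = 0.1166.
Known gains sum to -0.145 + 0.13 + 0.0867 = 0.0717.
g_pf = 0.1166 − 0.0717 = 0.04.

0.04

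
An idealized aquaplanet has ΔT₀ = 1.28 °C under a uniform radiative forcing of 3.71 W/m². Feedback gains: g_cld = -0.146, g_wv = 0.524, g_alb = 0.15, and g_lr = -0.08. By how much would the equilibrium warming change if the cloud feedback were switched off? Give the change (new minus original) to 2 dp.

Original: g = 0.448, ΔT = 1.28/(1−0.448) = 2.3188 °C.
Without cloud: g' = 0.594, ΔT' = 1.28/(1−0.594) = 3.1527 °C.
Change = 3.1527 − 2.3188 = 0.83 °C.

0.83 °C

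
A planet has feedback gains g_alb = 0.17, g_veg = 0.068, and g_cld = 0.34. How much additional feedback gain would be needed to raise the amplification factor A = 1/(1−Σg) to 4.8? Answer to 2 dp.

0.21

Current total gain = 0.578.
Target gain for A = 4.8: g* = 1 − 1/4.8 = 0.7917.
Additional gain needed = 0.7917 − 0.578 = 0.21.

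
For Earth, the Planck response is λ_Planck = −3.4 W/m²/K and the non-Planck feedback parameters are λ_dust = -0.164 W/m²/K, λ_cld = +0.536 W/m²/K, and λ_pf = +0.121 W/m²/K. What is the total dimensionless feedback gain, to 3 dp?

Convert to gains: g_dust = -0.164/3.4 = -0.04824; g_cld = 0.536/3.4 = 0.1576; g_pf = 0.121/3.4 = 0.03559.
Total gain g = 0.14495.

0.145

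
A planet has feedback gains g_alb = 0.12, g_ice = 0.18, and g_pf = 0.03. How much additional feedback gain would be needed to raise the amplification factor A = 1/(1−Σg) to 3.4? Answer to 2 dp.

Current total gain = 0.33.
Target gain for A = 3.4: g* = 1 − 1/3.4 = 0.7059.
Additional gain needed = 0.7059 − 0.33 = 0.38.

0.38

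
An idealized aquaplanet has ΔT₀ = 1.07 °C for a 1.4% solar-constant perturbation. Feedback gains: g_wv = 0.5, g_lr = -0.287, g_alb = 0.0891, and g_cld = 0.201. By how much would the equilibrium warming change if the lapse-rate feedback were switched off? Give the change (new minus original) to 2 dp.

2.94 °C

Original: g = 0.5031, ΔT = 1.07/(1−0.5031) = 2.1534 °C.
Without lapse-rate: g' = 0.7901, ΔT' = 1.07/(1−0.7901) = 5.0977 °C.
Change = 5.0977 − 2.1534 = 2.94 °C.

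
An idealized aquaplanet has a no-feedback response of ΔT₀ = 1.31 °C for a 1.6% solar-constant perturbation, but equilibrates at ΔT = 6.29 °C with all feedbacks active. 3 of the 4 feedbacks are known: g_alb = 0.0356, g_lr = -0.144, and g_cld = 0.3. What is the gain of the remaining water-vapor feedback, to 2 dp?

Amplification A = ΔT/ΔT₀ = 6.29/1.31 = 4.802.
Total gain g = 1 − 1/A = 1 − 1/4.802 = 0.7918.
Known gains sum to 0.0356 − 0.144 + 0.3 = 0.1916.
g_wv = 0.7918 − 0.1916 = 0.60.

0.60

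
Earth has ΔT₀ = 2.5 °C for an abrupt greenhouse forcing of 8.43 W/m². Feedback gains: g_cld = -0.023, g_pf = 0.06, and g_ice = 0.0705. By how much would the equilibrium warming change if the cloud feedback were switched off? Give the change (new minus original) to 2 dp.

0.07 °C

Original: g = 0.1075, ΔT = 2.5/(1−0.1075) = 2.8011 °C.
Without cloud: g' = 0.1305, ΔT' = 2.5/(1−0.1305) = 2.8752 °C.
Change = 2.8752 − 2.8011 = 0.07 °C.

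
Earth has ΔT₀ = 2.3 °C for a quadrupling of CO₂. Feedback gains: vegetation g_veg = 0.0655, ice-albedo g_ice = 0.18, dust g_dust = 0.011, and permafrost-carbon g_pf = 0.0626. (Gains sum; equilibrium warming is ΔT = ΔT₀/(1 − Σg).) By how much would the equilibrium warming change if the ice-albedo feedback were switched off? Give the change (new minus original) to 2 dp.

Original: g = 0.3191, ΔT = 2.3/(1−0.3191) = 3.3779 °C.
Without ice-albedo: g' = 0.1391, ΔT' = 2.3/(1−0.1391) = 2.6716 °C.
Change = 2.6716 − 3.3779 = -0.71 °C.

-0.71 °C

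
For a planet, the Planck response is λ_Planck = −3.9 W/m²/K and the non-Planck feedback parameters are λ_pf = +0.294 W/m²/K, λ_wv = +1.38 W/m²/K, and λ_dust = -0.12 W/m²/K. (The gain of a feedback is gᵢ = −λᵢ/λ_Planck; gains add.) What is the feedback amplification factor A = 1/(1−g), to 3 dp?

Convert to gains: g_pf = 0.294/3.9 = 0.07538; g_wv = 1.38/3.9 = 0.3538; g_dust = -0.12/3.9 = -0.03077.
Total gain g = 0.39841.
A = 1/(1 − 0.39841) = 1.662.

1.662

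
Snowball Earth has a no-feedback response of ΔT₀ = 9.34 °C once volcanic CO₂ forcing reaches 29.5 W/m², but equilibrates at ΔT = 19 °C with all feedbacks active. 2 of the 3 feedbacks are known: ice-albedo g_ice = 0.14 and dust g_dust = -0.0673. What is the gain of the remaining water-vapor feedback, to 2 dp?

Amplification A = ΔT/ΔT₀ = 19/9.34 = 2.034.
Total gain g = 1 − 1/A = 1 − 1/2.034 = 0.5084.
Known gains sum to 0.14 − 0.0673 = 0.0727.
g_wv = 0.5084 − 0.0727 = 0.44.

0.44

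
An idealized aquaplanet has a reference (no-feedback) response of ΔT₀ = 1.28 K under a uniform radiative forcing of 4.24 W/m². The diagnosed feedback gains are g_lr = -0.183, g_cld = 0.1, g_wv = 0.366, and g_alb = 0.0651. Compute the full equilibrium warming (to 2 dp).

1.96 K

Total gain g = -0.183 + 0.1 + 0.366 + 0.0651 = 0.3481.
Amplification A = 1/(1 − 0.3481) = 1.534.
ΔT = 1.28 × 1.534 = 1.96 K.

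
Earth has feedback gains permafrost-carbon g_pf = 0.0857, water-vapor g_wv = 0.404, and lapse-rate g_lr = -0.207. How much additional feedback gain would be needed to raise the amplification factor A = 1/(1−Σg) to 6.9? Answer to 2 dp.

0.57

Current total gain = 0.2827.
Target gain for A = 6.9: g* = 1 − 1/6.9 = 0.8551.
Additional gain needed = 0.8551 − 0.2827 = 0.57.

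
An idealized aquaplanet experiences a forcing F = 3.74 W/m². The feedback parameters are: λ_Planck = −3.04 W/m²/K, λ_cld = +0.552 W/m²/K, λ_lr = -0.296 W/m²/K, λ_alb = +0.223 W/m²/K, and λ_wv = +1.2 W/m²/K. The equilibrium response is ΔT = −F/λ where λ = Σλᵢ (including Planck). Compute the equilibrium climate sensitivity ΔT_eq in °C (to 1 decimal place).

2.7 °C

Net feedback parameter λ = (−3.04) + (+0.552) + (-0.296) + (+0.223) + (+1.2) = -1.361 W/m²/K.
ΔT = −F/λ = −3.74/(-1.361) = 2.7 °C.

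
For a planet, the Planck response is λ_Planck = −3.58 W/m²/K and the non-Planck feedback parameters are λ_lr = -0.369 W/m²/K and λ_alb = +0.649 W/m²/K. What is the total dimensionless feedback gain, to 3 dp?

Convert to gains: g_lr = -0.369/3.58 = -0.1031; g_alb = 0.649/3.58 = 0.1813.
Total gain g = 0.0782.

0.078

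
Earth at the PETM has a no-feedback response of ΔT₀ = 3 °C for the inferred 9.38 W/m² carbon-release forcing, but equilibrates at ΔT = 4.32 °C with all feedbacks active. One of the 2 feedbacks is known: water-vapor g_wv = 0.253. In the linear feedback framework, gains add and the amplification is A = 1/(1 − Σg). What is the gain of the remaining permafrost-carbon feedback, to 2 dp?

Amplification A = ΔT/ΔT₀ = 4.32/3 = 1.44.
Total gain g = 1 − 1/A = 1 − 1/1.44 = 0.3056.
The known gain is 0.253.
g_pf = 0.3056 − 0.253 = 0.05.

0.05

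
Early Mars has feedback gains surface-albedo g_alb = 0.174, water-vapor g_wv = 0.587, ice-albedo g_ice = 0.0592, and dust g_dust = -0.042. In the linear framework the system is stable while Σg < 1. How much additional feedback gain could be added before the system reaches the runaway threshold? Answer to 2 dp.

Current total gain = 0.174 + 0.587 + 0.0592 − 0.042 = 0.7782.
Margin to runaway = 1 − 0.7782 = 0.22.

0.22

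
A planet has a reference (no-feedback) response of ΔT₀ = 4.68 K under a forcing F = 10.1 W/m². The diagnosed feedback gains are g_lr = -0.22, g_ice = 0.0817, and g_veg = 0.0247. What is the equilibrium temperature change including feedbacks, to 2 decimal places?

4.20 K

Total gain g = -0.22 + 0.0817 + 0.0247 = -0.1136.
Amplification A = 1/(1 + 0.1136) = 0.898.
ΔT = 4.68 × 0.898 = 4.20 K.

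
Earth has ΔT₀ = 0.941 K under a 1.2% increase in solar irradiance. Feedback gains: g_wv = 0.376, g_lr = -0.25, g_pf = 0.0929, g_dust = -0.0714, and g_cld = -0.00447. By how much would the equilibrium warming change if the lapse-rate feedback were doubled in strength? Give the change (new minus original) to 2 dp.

-0.25 K

Original: g = 0.14303, ΔT = 0.941/(1−0.14303) = 1.0981 K.
With doubled lapse-rate: g' = -0.10697, ΔT' = 0.941/(1+0.10697) = 0.8501 K.
Change = 0.8501 − 1.0981 = -0.25 K.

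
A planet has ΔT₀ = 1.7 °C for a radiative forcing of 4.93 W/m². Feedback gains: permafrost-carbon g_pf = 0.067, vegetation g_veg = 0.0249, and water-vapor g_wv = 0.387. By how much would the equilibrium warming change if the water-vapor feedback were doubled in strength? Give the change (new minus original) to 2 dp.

9.41 °C

Original: g = 0.4789, ΔT = 1.7/(1−0.4789) = 3.2623 °C.
With doubled water-vapor: g' = 0.8659, ΔT' = 1.7/(1−0.8659) = 12.6771 °C.
Change = 12.6771 − 3.2623 = 9.41 °C.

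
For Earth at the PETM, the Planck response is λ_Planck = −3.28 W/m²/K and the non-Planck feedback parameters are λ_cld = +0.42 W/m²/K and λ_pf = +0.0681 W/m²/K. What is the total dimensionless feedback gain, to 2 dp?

0.15

Convert to gains: g_cld = 0.42/3.28 = 0.128; g_pf = 0.0681/3.28 = 0.02076.
Total gain g = 0.14876.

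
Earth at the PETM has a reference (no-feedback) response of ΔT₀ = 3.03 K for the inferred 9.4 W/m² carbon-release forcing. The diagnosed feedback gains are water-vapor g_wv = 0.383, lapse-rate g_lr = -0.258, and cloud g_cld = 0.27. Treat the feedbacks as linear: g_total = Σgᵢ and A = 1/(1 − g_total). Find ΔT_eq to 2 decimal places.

5.01 K

Total gain g = 0.383 − 0.258 + 0.27 = 0.395.
Amplification A = 1/(1 − 0.395) = 1.653.
ΔT = 3.03 × 1.653 = 5.01 K.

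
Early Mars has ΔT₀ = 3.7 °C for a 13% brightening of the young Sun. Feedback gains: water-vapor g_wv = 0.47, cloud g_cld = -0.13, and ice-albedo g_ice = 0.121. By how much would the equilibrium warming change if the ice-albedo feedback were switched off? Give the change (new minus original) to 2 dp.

-1.26 °C

Original: g = 0.461, ΔT = 3.7/(1−0.461) = 6.8646 °C.
Without ice-albedo: g' = 0.34, ΔT' = 3.7/(1−0.34) = 5.6061 °C.
Change = 5.6061 − 6.8646 = -1.26 °C.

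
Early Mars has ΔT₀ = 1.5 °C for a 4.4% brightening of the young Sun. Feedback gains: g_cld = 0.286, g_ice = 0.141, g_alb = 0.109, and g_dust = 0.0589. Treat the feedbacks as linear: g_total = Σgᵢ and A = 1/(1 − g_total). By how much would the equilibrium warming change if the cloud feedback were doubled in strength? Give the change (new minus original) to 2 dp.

8.89 °C

Original: g = 0.5949, ΔT = 1.5/(1−0.5949) = 3.7028 °C.
With doubled cloud: g' = 0.8809, ΔT' = 1.5/(1−0.8809) = 12.5945 °C.
Change = 12.5945 − 3.7028 = 8.89 °C.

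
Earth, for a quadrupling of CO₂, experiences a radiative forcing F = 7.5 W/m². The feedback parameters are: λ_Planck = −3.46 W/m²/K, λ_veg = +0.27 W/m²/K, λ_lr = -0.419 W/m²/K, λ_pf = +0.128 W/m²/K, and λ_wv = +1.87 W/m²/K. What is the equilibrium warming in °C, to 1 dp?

Net feedback parameter λ = (−3.46) + (+0.27) + (-0.419) + (+0.128) + (+1.87) = -1.611 W/m²/K.
ΔT = −F/λ = −7.5/(-1.611) = 4.7 °C.

4.7 °C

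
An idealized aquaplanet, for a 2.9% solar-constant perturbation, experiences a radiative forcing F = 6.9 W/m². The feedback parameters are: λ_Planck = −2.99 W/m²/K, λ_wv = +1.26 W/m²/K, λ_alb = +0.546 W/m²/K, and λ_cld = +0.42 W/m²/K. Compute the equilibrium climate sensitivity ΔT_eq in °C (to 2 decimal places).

Net feedback parameter λ = (−2.99) + (+1.26) + (+0.546) + (+0.42) = -0.764 W/m²/K.
ΔT = −F/λ = −6.9/(-0.764) = 9.03 °C.

9.03 °C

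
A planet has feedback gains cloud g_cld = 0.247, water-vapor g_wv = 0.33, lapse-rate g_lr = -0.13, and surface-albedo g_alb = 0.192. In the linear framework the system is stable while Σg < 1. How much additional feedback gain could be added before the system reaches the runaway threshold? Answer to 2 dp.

Current total gain = 0.247 + 0.33 − 0.13 + 0.192 = 0.639.
Margin to runaway = 1 − 0.639 = 0.36.

0.36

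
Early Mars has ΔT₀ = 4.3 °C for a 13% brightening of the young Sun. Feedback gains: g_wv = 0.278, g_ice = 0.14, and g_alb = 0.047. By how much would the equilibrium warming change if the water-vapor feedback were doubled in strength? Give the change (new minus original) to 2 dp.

Original: g = 0.465, ΔT = 4.3/(1−0.465) = 8.0374 °C.
With doubled water-vapor: g' = 0.743, ΔT' = 4.3/(1−0.743) = 16.7315 °C.
Change = 16.7315 − 8.0374 = 8.69 °C.

8.69 °C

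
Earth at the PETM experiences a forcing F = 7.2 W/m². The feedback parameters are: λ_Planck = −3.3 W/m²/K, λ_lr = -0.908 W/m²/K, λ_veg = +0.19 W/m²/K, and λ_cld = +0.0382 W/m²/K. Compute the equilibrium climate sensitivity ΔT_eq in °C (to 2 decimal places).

Net feedback parameter λ = (−3.3) + (-0.908) + (+0.19) + (+0.0382) = -3.9798 W/m²/K.
ΔT = −F/λ = −7.2/(-3.9798) = 1.81 °C.

1.81 °C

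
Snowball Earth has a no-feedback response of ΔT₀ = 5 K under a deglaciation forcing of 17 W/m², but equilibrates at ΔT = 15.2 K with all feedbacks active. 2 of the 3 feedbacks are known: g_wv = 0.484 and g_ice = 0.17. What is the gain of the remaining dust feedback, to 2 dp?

0.02

Amplification A = ΔT/ΔT₀ = 15.2/5 = 3.04.
Total gain g = 1 − 1/A = 1 − 1/3.04 = 0.6711.
Known gains sum to 0.484 + 0.17 = 0.654.
g_dust = 0.6711 − 0.654 = 0.02.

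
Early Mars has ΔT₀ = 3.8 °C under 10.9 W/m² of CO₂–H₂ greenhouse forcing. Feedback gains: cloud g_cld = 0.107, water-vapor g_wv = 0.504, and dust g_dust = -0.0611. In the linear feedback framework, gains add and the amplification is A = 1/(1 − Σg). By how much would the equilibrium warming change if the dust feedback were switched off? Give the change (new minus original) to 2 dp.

Original: g = 0.5499, ΔT = 3.8/(1−0.5499) = 8.4426 °C.
Without dust: g' = 0.611, ΔT' = 3.8/(1−0.611) = 9.7686 °C.
Change = 9.7686 − 8.4426 = 1.33 °C.

1.33 °C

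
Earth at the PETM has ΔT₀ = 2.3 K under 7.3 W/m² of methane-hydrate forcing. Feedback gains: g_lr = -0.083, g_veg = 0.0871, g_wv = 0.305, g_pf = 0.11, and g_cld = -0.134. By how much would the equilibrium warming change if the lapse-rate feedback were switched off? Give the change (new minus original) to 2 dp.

Original: g = 0.2851, ΔT = 2.3/(1−0.2851) = 3.2172 K.
Without lapse-rate: g' = 0.3681, ΔT' = 2.3/(1−0.3681) = 3.6398 K.
Change = 3.6398 − 3.2172 = 0.42 K.

0.42 K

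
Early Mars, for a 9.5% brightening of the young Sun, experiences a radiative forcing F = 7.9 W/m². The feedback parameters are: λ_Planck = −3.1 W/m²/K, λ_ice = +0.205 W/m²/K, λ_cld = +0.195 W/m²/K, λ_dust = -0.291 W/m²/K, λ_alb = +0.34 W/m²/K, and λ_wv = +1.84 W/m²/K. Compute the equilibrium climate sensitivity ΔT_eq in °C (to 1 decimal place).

Net feedback parameter λ = (−3.1) + (+0.205) + (+0.195) + (-0.291) + (+0.34) + (+1.84) = -0.811 W/m²/K.
ΔT = −F/λ = −7.9/(-0.811) = 9.7 °C.

9.7 °C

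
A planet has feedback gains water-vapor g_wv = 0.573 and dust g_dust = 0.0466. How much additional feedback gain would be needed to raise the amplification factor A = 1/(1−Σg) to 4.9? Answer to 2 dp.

0.18

Current total gain = 0.6196.
Target gain for A = 4.9: g* = 1 − 1/4.9 = 0.7959.
Additional gain needed = 0.7959 − 0.6196 = 0.18.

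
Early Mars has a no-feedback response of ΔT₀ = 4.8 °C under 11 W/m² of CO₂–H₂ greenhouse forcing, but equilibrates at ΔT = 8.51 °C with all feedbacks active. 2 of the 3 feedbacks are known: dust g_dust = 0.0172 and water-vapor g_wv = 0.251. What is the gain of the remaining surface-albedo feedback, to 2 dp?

0.17

Amplification A = ΔT/ΔT₀ = 8.51/4.8 = 1.773.
Total gain g = 1 − 1/A = 1 − 1/1.773 = 0.436.
Known gains sum to 0.0172 + 0.251 = 0.2682.
g_alb = 0.436 − 0.2682 = 0.17.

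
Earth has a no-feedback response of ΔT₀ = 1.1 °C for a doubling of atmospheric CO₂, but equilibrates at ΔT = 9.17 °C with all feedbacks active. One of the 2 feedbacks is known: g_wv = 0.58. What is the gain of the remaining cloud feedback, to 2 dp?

Amplification A = ΔT/ΔT₀ = 9.17/1.1 = 8.336.
Total gain g = 1 − 1/A = 1 − 1/8.336 = 0.88.
The known gain is 0.58.
g_cld = 0.88 − 0.58 = 0.30.

0.30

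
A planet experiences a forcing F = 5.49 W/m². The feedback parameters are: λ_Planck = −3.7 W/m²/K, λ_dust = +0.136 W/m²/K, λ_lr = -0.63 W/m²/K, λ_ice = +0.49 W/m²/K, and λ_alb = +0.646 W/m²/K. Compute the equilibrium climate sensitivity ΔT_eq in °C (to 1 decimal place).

1.8 °C

Net feedback parameter λ = (−3.7) + (+0.136) + (-0.63) + (+0.49) + (+0.646) = -3.058 W/m²/K.
ΔT = −F/λ = −5.49/(-3.058) = 1.8 °C.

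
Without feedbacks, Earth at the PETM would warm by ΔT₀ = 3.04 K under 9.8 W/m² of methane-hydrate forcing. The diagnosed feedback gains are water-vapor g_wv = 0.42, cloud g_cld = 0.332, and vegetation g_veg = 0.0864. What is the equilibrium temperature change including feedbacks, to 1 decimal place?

Total gain g = 0.42 + 0.332 + 0.0864 = 0.8384.
Amplification A = 1/(1 − 0.8384) = 6.188.
ΔT = 3.04 × 6.188 = 18.8 K.

18.8 K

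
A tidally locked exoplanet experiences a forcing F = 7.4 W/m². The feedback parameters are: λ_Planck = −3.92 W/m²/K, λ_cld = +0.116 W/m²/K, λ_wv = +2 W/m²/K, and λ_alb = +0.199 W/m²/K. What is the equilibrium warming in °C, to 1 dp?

Net feedback parameter λ = (−3.92) + (+0.116) + (+2) + (+0.199) = -1.605 W/m²/K.
ΔT = −F/λ = −7.4/(-1.605) = 4.6 °C.

4.6 °C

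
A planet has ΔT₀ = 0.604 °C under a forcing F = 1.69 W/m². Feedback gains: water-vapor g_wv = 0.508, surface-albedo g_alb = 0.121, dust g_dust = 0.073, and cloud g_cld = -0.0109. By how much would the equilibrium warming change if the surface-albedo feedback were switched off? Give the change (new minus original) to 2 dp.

Original: g = 0.6911, ΔT = 0.604/(1−0.6911) = 1.9553 °C.
Without surface-albedo: g' = 0.5701, ΔT' = 0.604/(1−0.5701) = 1.4050 °C.
Change = 1.4050 − 1.9553 = -0.55 °C.

-0.55 °C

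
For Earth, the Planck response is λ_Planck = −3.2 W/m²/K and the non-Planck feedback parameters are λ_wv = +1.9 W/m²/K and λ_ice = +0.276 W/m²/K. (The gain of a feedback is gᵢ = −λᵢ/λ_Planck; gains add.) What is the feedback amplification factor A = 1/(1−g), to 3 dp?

3.125

Convert to gains: g_wv = 1.9/3.2 = 0.5937; g_ice = 0.276/3.2 = 0.08625.
Total gain g = 0.67995.
A = 1/(1 − 0.67995) = 3.125.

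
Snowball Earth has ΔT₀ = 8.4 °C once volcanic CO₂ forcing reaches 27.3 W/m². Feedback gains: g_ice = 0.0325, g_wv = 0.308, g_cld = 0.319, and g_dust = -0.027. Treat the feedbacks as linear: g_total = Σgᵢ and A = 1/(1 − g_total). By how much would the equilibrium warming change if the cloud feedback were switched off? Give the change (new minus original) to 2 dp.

-10.62 °C

Original: g = 0.6325, ΔT = 8.4/(1−0.6325) = 22.8571 °C.
Without cloud: g' = 0.3135, ΔT' = 8.4/(1−0.3135) = 12.2360 °C.
Change = 12.2360 − 22.8571 = -10.62 °C.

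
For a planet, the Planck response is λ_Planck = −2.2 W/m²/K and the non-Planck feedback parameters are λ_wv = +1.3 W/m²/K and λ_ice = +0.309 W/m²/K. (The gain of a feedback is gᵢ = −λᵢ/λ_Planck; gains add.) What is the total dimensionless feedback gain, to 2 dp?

0.73

Convert to gains: g_wv = 1.3/2.2 = 0.5909; g_ice = 0.309/2.2 = 0.1405.
Total gain g = 0.7314.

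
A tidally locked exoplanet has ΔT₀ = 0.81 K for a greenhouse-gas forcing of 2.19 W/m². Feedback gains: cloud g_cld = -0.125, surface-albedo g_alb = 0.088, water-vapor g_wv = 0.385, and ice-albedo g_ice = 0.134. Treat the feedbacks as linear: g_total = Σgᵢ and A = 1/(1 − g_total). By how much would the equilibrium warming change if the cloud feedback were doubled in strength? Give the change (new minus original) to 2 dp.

Original: g = 0.482, ΔT = 0.81/(1−0.482) = 1.5637 K.
With doubled cloud: g' = 0.357, ΔT' = 0.81/(1−0.357) = 1.2597 K.
Change = 1.2597 − 1.5637 = -0.30 K.

-0.30 K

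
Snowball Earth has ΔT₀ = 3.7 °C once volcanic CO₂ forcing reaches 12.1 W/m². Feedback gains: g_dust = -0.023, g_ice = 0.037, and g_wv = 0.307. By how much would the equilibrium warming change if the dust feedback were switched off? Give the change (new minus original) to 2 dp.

Original: g = 0.321, ΔT = 3.7/(1−0.321) = 5.4492 °C.
Without dust: g' = 0.344, ΔT' = 3.7/(1−0.344) = 5.6402 °C.
Change = 5.6402 − 5.4492 = 0.19 °C.

0.19 °C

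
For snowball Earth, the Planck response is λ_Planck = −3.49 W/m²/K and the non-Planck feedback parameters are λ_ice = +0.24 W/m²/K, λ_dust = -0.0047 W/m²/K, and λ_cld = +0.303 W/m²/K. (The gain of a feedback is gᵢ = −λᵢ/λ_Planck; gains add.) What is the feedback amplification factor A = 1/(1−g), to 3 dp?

Convert to gains: g_ice = 0.24/3.49 = 0.06877; g_dust = -0.0047/3.49 = -0.001347; g_cld = 0.303/3.49 = 0.08682.
Total gain g = 0.154243.
A = 1/(1 − 0.154243) = 1.182.

1.182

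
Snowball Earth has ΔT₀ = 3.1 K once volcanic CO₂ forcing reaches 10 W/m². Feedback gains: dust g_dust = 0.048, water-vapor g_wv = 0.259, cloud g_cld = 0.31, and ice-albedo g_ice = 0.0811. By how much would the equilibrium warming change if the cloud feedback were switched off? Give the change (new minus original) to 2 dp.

Original: g = 0.6981, ΔT = 3.1/(1−0.6981) = 10.2683 K.
Without cloud: g' = 0.3881, ΔT' = 3.1/(1−0.3881) = 5.0662 K.
Change = 5.0662 − 10.2683 = -5.20 K.

-5.20 K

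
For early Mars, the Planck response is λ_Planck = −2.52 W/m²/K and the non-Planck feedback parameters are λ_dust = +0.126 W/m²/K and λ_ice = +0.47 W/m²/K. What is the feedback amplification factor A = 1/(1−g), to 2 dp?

1.31

Convert to gains: g_dust = 0.126/2.52 = 0.05; g_ice = 0.47/2.52 = 0.1865.
Total gain g = 0.2365.
A = 1/(1 − 0.2365) = 1.31.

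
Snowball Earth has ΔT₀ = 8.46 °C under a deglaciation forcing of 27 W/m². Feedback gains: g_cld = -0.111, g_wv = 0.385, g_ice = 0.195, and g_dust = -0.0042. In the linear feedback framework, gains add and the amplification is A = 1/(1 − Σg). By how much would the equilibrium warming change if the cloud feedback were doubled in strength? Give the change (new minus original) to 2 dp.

-2.72 °C

Original: g = 0.4648, ΔT = 8.46/(1−0.4648) = 15.8072 °C.
With doubled cloud: g' = 0.3538, ΔT' = 8.46/(1−0.3538) = 13.0919 °C.
Change = 13.0919 − 15.8072 = -2.72 °C.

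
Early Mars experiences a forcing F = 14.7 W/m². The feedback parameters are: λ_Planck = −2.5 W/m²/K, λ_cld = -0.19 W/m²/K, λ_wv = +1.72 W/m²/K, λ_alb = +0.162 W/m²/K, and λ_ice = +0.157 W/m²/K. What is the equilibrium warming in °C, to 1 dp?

Net feedback parameter λ = (−2.5) + (-0.19) + (+1.72) + (+0.162) + (+0.157) = -0.651 W/m²/K.
ΔT = −F/λ = −14.7/(-0.651) = 22.6 °C.

22.6 °C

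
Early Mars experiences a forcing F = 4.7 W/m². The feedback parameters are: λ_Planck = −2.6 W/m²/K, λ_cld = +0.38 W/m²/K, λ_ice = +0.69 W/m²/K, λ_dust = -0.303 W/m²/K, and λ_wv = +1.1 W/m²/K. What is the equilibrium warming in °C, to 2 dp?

6.41 °C

Net feedback parameter λ = (−2.6) + (+0.38) + (+0.69) + (-0.303) + (+1.1) = -0.733 W/m²/K.
ΔT = −F/λ = −4.7/(-0.733) = 6.41 °C.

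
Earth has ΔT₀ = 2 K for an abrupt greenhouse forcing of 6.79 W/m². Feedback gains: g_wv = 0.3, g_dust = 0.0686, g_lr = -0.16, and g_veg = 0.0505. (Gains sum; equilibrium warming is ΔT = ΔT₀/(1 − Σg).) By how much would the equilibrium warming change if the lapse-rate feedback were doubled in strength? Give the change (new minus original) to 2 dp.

-0.48 K

Original: g = 0.2591, ΔT = 2/(1−0.2591) = 2.6994 K.
With doubled lapse-rate: g' = 0.0991, ΔT' = 2/(1−0.0991) = 2.2200 K.
Change = 2.2200 − 2.6994 = -0.48 K.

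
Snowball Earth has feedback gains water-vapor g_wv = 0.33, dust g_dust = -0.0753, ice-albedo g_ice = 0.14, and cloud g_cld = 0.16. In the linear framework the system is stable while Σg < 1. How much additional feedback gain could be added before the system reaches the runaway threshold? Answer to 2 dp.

Current total gain = 0.33 − 0.0753 + 0.14 + 0.16 = 0.5547.
Margin to runaway = 1 − 0.5547 = 0.45.

0.45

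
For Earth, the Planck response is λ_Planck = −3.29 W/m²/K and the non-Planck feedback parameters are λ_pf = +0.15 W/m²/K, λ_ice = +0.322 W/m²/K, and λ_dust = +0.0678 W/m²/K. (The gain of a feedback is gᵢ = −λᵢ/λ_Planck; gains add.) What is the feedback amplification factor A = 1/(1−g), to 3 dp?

Convert to gains: g_pf = 0.15/3.29 = 0.04559; g_ice = 0.322/3.29 = 0.09787; g_dust = 0.0678/3.29 = 0.02061.
Total gain g = 0.16407.
A = 1/(1 − 0.16407) = 1.196.

1.196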